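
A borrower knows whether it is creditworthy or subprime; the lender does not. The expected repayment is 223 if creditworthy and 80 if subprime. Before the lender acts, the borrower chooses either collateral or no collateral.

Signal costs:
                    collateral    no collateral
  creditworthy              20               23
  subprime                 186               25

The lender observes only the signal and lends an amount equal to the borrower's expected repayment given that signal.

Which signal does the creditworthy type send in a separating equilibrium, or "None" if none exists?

Try creditworthy → collateral, subprime → no collateral:
  If types separate, collateral earns payment 223 and no collateral earns 80.
  Creditworthy: collateral gives 223 − 20 = 203; no collateral gives 80 − 23 = 57. No deviation. ✓
  Subprime: no collateral gives 80 − 25 = 55; collateral gives 223 − 186 = 37. No deviation. ✓
Both hold — the creditworthy type sends collateral.

collateral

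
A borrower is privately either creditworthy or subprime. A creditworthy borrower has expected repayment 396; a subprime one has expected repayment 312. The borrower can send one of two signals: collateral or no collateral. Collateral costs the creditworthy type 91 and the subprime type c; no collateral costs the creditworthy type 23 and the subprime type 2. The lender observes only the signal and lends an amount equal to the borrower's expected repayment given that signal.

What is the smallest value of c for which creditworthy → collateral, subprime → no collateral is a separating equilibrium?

Under separation: collateral → creditworthy (pays 396); no collateral → subprime (pays 312).
Creditworthy: 396 − 91 = 305 ≥ 312 − 23 = 289. Holds regardless of c. ✓
Subprime: 312 − 2 ≥ 396 − c, so c ≥ 396 − 310 = 86.

86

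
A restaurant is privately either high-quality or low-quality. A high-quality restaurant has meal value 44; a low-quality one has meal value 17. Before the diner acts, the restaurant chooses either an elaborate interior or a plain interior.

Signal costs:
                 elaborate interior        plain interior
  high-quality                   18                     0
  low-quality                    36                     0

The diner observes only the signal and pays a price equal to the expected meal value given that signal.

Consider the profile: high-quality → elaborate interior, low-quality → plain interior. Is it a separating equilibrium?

Under separation the diner infers type exactly: elaborate interior → high-quality (pays 44), plain interior → low-quality (pays 17).
High-quality: elaborate interior gives 44 − 18 = 26; plain interior gives 17 − 0 = 17. No deviation. ✓
Low-quality: plain interior gives 17 − 0 = 17; elaborate interior gives 44 − 36 = 8. No deviation. ✓
Both incentive constraints hold.

Yes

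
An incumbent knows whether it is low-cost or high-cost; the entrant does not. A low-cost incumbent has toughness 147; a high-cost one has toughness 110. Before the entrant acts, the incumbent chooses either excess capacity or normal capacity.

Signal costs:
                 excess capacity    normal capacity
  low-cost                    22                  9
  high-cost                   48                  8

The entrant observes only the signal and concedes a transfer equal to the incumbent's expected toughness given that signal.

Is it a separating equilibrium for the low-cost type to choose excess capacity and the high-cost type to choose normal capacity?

Yes

If types separate, excess capacity earns payment 147 and normal capacity earns 110.
Low-cost: excess capacity gives 147 − 22 = 125; normal capacity gives 110 − 9 = 101. No deviation. ✓
High-cost: normal capacity gives 110 − 8 = 102; excess capacity gives 147 − 48 = 99. No deviation. ✓
Neither type gains from mimicking the other.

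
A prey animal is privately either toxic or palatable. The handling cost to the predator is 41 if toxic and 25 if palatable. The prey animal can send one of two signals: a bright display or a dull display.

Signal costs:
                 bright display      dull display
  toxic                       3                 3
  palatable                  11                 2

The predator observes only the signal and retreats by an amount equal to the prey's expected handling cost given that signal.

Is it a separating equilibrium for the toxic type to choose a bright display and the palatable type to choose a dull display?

No

Under separation the predator infers type exactly: bright display → toxic (pays 41), dull display → palatable (pays 25).
Toxic: bright display gives 41 − 3 = 38; dull display gives 25 − 3 = 22. No deviation. ✓
Palatable: dull display gives 25 − 2 = 23; bright display gives 41 − 11 = 30. Would deviate. ✗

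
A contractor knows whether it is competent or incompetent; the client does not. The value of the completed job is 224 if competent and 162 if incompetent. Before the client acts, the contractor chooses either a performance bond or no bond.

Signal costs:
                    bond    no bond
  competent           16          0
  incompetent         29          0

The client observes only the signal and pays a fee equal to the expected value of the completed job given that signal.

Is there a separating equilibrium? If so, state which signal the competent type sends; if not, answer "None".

Try competent → bond, incompetent → no bond:
  Under separation the client infers type exactly: bond → competent (pays 224), no bond → incompetent (pays 162).
  Competent: bond gives 224 − 16 = 208; no bond gives 162 − 0 = 162. No deviation. ✓
  Incompetent: no bond gives 162 − 0 = 162; bond gives 224 − 29 = 195. Would deviate. ✗
Try competent → no bond, incompetent → bond:
  Under separation the client infers type exactly: no bond → competent (pays 224), bond → incompetent (pays 162).
  Competent: no bond gives 224 − 0 = 224; bond gives 162 − 16 = 146. No deviation. ✓
  Incompetent: bond gives 162 − 29 = 133; no bond gives 224 − 0 = 224. Would deviate. ✗
Neither assignment is incentive-compatible.

None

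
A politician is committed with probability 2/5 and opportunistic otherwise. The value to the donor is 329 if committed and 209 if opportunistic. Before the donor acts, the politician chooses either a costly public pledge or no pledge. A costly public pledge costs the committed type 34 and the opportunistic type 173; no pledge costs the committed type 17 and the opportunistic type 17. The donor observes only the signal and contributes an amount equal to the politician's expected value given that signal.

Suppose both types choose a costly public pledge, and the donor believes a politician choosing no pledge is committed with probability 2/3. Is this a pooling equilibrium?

At the pooled signal (pledge) the donor holds the prior 2/5 and pays 2/5·329 + 3/5·209 = 257. Off-path (no pledge) belief 2/3 gives 2/3·329 + 1/3·209 = 289.
Committed: pledge gives 257 − 34 = 223; no pledge gives 289 − 17 = 272. Deviates. ✗
Opportunistic: pledge gives 257 − 173 = 84; no pledge gives 289 − 17 = 272. Deviates. ✗

No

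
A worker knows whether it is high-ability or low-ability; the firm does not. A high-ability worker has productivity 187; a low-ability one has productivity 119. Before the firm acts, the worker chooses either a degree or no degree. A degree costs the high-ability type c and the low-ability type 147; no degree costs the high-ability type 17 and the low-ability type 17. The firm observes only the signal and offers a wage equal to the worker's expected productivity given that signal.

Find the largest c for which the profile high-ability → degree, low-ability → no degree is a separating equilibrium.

85

Under separation: degree → high-ability (pays 187); no degree → low-ability (pays 119).
Low-ability: 119 − 17 = 102 ≥ 187 − 147 = 40. Holds regardless of c. ✓
High-ability: 187 − c ≥ 119 − 17, so c ≤ 187 − 102 = 85.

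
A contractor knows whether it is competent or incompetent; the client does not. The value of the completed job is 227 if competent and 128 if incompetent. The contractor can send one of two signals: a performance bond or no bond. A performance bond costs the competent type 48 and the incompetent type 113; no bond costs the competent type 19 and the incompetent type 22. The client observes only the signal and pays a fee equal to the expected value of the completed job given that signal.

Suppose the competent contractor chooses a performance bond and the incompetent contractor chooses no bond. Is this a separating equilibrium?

No

If types separate, bond earns payment 227 and no bond earns 128.
Competent: bond gives 227 − 48 = 179; no bond gives 128 − 19 = 109. No deviation. ✓
Incompetent: no bond gives 128 − 22 = 106; bond gives 227 − 113 = 114. Would deviate. ✗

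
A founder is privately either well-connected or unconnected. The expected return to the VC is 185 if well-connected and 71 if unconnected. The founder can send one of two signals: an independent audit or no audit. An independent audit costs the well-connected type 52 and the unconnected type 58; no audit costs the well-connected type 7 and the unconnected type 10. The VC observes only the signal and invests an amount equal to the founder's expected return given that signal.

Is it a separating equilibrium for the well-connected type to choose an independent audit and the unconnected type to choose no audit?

If types separate, audit earns payment 185 and no audit earns 71.
Well-connected: audit gives 185 − 52 = 133; no audit gives 71 − 7 = 64. No deviation. ✓
Unconnected: no audit gives 71 − 10 = 61; audit gives 185 − 58 = 127. Would deviate. ✗

No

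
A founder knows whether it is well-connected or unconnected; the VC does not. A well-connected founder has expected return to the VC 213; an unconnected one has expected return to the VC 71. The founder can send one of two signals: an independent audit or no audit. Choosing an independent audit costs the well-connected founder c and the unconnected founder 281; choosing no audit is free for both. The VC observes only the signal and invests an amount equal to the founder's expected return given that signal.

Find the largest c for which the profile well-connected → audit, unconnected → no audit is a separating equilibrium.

Under separation: audit → well-connected (pays 213); no audit → unconnected (pays 71).
Unconnected: 71 − 0 = 71 ≥ 213 − 281 = -68. Holds regardless of c. ✓
Well-connected: 213 − c ≥ 71 − 0, so c ≤ 213 − 71 = 142.

142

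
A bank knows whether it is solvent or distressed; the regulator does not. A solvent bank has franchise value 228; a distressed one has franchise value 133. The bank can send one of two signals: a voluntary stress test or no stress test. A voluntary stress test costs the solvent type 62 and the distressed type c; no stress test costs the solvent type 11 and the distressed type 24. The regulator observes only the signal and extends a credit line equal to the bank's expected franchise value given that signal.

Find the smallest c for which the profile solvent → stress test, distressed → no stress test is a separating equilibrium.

Under separation: stress test → solvent (pays 228); no stress test → distressed (pays 133).
Solvent: 228 − 62 = 166 ≥ 133 − 11 = 122. Holds regardless of c. ✓
Distressed: 133 − 24 ≥ 228 − c, so c ≥ 228 − 109 = 119.

119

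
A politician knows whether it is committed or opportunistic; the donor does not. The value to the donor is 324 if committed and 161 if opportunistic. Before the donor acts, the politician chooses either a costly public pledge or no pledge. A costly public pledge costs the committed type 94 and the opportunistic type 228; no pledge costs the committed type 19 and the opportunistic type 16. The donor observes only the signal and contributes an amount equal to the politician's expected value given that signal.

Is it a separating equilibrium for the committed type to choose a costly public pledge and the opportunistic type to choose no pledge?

If types separate, pledge earns payment 324 and no pledge earns 161.
Committed: pledge gives 324 − 94 = 230; no pledge gives 161 − 19 = 142. No deviation. ✓
Opportunistic: no pledge gives 161 − 16 = 145; pledge gives 324 − 228 = 96. No deviation. ✓
Neither type gains from mimicking the other.

Yes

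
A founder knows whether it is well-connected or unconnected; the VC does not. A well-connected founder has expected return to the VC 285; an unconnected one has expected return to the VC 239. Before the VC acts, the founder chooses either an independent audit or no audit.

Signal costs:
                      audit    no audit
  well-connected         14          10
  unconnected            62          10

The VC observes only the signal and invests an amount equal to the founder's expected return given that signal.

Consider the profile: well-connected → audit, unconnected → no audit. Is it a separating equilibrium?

Yes

If types separate, audit earns payment 285 and no audit earns 239.
Well-connected: audit gives 285 − 14 = 271; no audit gives 239 − 10 = 229. No deviation. ✓
Unconnected: no audit gives 239 − 10 = 229; audit gives 285 − 62 = 223. No deviation. ✓
Neither type gains from mimicking the other.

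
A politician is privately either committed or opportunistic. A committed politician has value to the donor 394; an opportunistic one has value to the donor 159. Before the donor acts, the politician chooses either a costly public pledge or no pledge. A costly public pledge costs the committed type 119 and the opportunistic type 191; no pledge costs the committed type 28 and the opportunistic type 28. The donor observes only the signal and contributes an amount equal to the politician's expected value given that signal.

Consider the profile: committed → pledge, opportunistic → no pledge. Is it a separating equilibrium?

No

If types separate, pledge earns payment 394 and no pledge earns 159.
Committed: pledge gives 394 − 119 = 275; no pledge gives 159 − 28 = 131. No deviation. ✓
Opportunistic: no pledge gives 159 − 28 = 131; pledge gives 394 − 191 = 203. Would deviate. ✗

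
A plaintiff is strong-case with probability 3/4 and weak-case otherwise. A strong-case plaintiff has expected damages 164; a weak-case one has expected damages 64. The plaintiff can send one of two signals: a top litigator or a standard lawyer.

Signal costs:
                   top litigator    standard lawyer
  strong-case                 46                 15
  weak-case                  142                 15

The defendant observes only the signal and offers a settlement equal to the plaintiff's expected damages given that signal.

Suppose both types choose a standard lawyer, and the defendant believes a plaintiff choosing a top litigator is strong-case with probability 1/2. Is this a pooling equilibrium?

At the pooled signal (standard lawyer) the defendant holds the prior 3/4 and pays 3/4·164 + 1/4·64 = 139. Off-path (top litigator) belief 1/2 gives 1/2·164 + 1/2·64 = 114.
Strong-case: standard lawyer gives 139 − 15 = 124; top litigator gives 114 − 46 = 68. Stays. ✓
Weak-case: standard lawyer gives 139 − 15 = 124; top litigator gives 114 − 142 = -28. Stays. ✓

Yes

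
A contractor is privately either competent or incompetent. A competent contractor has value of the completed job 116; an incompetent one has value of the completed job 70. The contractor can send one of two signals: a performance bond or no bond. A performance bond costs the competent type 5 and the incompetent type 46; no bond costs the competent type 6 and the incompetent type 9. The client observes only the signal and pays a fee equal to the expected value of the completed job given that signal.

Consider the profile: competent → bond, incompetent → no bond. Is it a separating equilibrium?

No

If types separate, bond earns payment 116 and no bond earns 70.
Competent: bond gives 116 − 5 = 111; no bond gives 70 − 6 = 64. No deviation. ✓
Incompetent: no bond gives 70 − 9 = 61; bond gives 116 − 46 = 70. Would deviate. ✗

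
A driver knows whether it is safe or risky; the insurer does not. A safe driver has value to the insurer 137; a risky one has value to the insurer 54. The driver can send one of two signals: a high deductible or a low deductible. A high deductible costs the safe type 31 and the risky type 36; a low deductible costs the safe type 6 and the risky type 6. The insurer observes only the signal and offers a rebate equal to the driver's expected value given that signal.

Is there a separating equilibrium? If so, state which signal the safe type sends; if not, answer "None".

Try safe → high deductible, risky → low deductible:
  If types separate, high deductible earns payment 137 and low deductible earns 54.
  Safe: high deductible gives 137 − 31 = 106; low deductible gives 54 − 6 = 48. No deviation. ✓
  Risky: low deductible gives 54 − 6 = 48; high deductible gives 137 − 36 = 101. Would deviate. ✗
Try safe → low deductible, risky → high deductible:
  If types separate, low deductible earns payment 137 and high deductible earns 54.
  Safe: low deductible gives 137 − 6 = 131; high deductible gives 54 − 31 = 23. No deviation. ✓
  Risky: high deductible gives 54 − 36 = 18; low deductible gives 137 − 6 = 131. Would deviate. ✗
Neither assignment is incentive-compatible.

None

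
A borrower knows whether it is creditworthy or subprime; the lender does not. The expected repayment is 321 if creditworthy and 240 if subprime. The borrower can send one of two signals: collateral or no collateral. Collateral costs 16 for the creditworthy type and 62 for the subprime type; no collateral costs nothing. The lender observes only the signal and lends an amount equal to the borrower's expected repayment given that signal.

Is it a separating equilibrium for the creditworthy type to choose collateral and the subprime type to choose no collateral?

No

Under separation the lender infers type exactly: collateral → creditworthy (pays 321), no collateral → subprime (pays 240).
Creditworthy: collateral gives 321 − 16 = 305; no collateral gives 240 − 0 = 240. No deviation. ✓
Subprime: no collateral gives 240 − 0 = 240; collateral gives 321 − 62 = 259. Would deviate. ✗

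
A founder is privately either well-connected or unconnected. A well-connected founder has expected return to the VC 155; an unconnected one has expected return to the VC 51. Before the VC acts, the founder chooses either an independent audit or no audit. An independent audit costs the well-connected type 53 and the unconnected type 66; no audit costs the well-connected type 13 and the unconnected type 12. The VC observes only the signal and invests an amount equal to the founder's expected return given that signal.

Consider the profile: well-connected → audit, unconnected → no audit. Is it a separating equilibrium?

Under separation the VC infers type exactly: audit → well-connected (pays 155), no audit → unconnected (pays 51).
Well-connected: audit gives 155 − 53 = 102; no audit gives 51 − 13 = 38. No deviation. ✓
Unconnected: no audit gives 51 − 12 = 39; audit gives 155 − 66 = 89. Would deviate. ✗

No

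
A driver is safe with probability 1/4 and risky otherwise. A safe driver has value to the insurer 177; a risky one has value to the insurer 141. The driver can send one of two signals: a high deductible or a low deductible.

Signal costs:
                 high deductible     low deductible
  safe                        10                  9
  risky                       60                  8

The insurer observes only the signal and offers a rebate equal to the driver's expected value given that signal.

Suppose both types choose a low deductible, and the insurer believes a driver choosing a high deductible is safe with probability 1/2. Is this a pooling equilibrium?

On the equilibrium path (low deductible) the insurer holds the prior 1/4 and pays 1/4·177 + 3/4·141 = 150. Off-path (high deductible) belief 1/2 gives 1/2·177 + 1/2·141 = 159.
Safe: low deductible gives 150 − 9 = 141; high deductible gives 159 − 10 = 149. Deviates. ✗
Risky: low deductible gives 150 − 8 = 142; high deductible gives 159 − 60 = 99. Stays. ✓

No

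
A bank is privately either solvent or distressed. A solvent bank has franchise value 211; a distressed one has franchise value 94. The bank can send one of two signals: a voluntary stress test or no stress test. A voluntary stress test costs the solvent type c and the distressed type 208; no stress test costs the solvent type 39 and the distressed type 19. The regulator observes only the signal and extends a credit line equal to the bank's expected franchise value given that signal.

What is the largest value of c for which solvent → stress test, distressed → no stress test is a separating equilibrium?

Under separation: stress test → solvent (pays 211); no stress test → distressed (pays 94).
Distressed: 94 − 19 = 75 ≥ 211 − 208 = 3. Holds regardless of c. ✓
Solvent: 211 − c ≥ 94 − 39, so c ≤ 211 − 55 = 156.

156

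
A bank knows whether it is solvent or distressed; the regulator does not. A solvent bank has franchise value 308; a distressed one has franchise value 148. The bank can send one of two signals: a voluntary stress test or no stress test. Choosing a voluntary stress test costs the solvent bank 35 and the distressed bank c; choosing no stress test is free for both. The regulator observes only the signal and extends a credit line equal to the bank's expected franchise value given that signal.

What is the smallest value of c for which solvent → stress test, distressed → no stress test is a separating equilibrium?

160

Under separation: stress test → solvent (pays 308); no stress test → distressed (pays 148).
Solvent: 308 − 35 = 273 ≥ 148 − 0 = 148. Holds regardless of c. ✓
Distressed: 148 − 0 ≥ 308 − c, so c ≥ 308 − 148 = 160.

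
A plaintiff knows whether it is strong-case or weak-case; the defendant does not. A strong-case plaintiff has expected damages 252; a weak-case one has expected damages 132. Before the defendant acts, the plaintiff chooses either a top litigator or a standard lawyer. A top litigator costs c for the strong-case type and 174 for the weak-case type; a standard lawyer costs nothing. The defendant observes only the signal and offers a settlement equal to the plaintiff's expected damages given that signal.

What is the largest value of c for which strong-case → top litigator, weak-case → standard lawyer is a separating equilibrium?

Under separation: top litigator → strong-case (pays 252); standard lawyer → weak-case (pays 132).
Weak-case: 132 − 0 = 132 ≥ 252 − 174 = 78. Holds regardless of c. ✓
Strong-case: 252 − c ≥ 132 − 0, so c ≤ 252 − 132 = 120.

120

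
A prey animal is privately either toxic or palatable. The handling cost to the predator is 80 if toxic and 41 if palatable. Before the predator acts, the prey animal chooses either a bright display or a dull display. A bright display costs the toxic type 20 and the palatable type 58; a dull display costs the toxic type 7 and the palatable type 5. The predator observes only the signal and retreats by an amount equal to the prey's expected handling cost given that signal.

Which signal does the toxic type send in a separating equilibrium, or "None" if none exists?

Try toxic → bright display, palatable → dull display:
  Under separation the predator infers type exactly: bright display → toxic (pays 80), dull display → palatable (pays 41).
  Toxic: bright display gives 80 − 20 = 60; dull display gives 41 − 7 = 34. No deviation. ✓
  Palatable: dull display gives 41 − 5 = 36; bright display gives 80 − 58 = 22. No deviation. ✓
Both hold — the toxic type sends bright display.

bright display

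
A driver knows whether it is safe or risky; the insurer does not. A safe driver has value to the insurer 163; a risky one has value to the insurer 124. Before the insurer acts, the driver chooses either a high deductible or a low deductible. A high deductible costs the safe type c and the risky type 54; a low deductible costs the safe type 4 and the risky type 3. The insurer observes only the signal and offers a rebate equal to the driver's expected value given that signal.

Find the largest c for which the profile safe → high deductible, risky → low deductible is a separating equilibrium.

Under separation: high deductible → safe (pays 163); low deductible → risky (pays 124).
Risky: 124 − 3 = 121 ≥ 163 − 54 = 109. Holds regardless of c. ✓
Safe: 163 − c ≥ 124 − 4, so c ≤ 163 − 120 = 43.

43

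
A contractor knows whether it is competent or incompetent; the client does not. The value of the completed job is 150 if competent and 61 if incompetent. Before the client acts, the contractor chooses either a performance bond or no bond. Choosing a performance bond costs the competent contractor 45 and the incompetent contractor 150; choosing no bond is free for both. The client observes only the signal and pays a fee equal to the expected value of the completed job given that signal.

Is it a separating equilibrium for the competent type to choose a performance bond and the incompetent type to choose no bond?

If types separate, bond earns payment 150 and no bond earns 61.
Competent: bond gives 150 − 45 = 105; no bond gives 61 − 0 = 61. No deviation. ✓
Incompetent: no bond gives 61 − 0 = 61; bond gives 150 − 150 = 0. No deviation. ✓
Both incentive constraints hold.

Yes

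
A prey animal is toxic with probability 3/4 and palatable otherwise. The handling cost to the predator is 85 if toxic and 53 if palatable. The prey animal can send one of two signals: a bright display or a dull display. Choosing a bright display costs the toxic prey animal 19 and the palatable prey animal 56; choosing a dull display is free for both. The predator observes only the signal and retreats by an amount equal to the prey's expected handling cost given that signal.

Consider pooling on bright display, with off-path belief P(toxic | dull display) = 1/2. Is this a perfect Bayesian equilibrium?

At the pooled signal (bright display) the predator holds the prior 3/4 and pays 3/4·85 + 1/4·53 = 77. Off-path (dull display) belief 1/2 gives 1/2·85 + 1/2·53 = 69.
Toxic: bright display gives 77 − 19 = 58; dull display gives 69 − 0 = 69. Deviates. ✗
Palatable: bright display gives 77 − 56 = 21; dull display gives 69 − 0 = 69. Deviates. ✗

No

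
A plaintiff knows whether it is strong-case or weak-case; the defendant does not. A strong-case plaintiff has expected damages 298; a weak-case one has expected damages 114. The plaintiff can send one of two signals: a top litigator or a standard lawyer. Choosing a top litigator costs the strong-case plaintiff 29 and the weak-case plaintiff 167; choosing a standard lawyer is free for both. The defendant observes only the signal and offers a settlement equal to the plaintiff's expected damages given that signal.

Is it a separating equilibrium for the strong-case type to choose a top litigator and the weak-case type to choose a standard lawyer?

If types separate, top litigator earns payment 298 and standard lawyer earns 114.
Strong-case: top litigator gives 298 − 29 = 269; standard lawyer gives 114 − 0 = 114. No deviation. ✓
Weak-case: standard lawyer gives 114 − 0 = 114; top litigator gives 298 − 167 = 131. Would deviate. ✗

No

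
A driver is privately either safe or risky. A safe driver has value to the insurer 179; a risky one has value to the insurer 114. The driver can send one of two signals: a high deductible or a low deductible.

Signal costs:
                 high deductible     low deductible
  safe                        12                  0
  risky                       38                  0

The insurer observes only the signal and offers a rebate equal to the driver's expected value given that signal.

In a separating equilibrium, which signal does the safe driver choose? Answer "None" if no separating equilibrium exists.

Try safe → high deductible, risky → low deductible:
  Under separation the insurer infers type exactly: high deductible → safe (pays 179), low deductible → risky (pays 114).
  Safe: high deductible gives 179 − 12 = 167; low deductible gives 114 − 0 = 114. No deviation. ✓
  Risky: low deductible gives 114 − 0 = 114; high deductible gives 179 − 38 = 141. Would deviate. ✗
Try safe → low deductible, risky → high deductible:
  Under separation the insurer infers type exactly: low deductible → safe (pays 179), high deductible → risky (pays 114).
  Safe: low deductible gives 179 − 0 = 179; high deductible gives 114 − 12 = 102. No deviation. ✓
  Risky: high deductible gives 114 − 38 = 76; low deductible gives 179 − 0 = 179. Would deviate. ✗
Neither assignment is incentive-compatible.

None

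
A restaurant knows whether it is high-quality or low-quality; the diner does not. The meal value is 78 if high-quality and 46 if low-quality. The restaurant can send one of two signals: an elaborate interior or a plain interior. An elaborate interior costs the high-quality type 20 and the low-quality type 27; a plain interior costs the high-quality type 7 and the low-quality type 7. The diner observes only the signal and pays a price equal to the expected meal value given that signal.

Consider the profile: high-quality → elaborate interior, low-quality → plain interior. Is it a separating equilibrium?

No

If types separate, elaborate interior earns payment 78 and plain interior earns 46.
High-quality: elaborate interior gives 78 − 20 = 58; plain interior gives 46 − 7 = 39. No deviation. ✓
Low-quality: plain interior gives 46 − 7 = 39; elaborate interior gives 78 − 27 = 51. Would deviate. ✗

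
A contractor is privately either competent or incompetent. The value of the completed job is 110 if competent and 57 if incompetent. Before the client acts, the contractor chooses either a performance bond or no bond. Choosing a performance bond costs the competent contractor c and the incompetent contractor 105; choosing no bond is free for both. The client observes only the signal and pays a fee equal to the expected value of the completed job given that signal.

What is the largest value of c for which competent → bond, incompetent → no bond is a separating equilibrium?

53

Under separation: bond → competent (pays 110); no bond → incompetent (pays 57).
Incompetent: 57 − 0 = 57 ≥ 110 − 105 = 5. Holds regardless of c. ✓
Competent: 110 − c ≥ 57 − 0, so c ≤ 110 − 57 = 53.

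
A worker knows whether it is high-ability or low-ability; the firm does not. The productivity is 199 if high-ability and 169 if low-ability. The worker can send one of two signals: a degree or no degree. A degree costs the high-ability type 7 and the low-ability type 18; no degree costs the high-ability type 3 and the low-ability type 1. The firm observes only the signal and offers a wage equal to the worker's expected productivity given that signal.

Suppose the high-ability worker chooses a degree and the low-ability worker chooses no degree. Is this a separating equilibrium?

If types separate, degree earns payment 199 and no degree earns 169.
High-ability: degree gives 199 − 7 = 192; no degree gives 169 − 3 = 166. No deviation. ✓
Low-ability: no degree gives 169 − 1 = 168; degree gives 199 − 18 = 181. Would deviate. ✗

No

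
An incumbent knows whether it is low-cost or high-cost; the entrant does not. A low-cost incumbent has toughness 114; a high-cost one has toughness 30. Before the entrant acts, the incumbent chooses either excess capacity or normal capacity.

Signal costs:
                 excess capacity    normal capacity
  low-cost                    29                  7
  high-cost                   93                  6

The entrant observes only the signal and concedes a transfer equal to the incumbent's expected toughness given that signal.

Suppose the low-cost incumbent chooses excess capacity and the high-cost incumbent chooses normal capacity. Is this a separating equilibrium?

Under separation the entrant infers type exactly: excess capacity → low-cost (pays 114), normal capacity → high-cost (pays 30).
Low-cost: excess capacity gives 114 − 29 = 85; normal capacity gives 30 − 7 = 23. No deviation. ✓
High-cost: normal capacity gives 30 − 6 = 24; excess capacity gives 114 − 93 = 21. No deviation. ✓
Both incentive constraints hold.

Yes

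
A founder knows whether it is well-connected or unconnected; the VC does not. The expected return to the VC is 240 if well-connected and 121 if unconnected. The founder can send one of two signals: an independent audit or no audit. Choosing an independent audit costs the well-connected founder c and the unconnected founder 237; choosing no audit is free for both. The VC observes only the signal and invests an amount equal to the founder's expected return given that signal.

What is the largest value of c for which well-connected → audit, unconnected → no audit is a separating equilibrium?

119

Under separation: audit → well-connected (pays 240); no audit → unconnected (pays 121).
Unconnected: 121 − 0 = 121 ≥ 240 − 237 = 3. Holds regardless of c. ✓
Well-connected: 240 − c ≥ 121 − 0, so c ≤ 240 − 121 = 119.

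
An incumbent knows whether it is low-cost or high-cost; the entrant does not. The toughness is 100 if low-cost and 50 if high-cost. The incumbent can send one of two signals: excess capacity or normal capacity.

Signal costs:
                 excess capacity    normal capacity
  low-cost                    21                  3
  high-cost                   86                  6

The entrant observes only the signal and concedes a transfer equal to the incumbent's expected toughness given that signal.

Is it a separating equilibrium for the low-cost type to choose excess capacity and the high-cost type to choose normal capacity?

If types separate, excess capacity earns payment 100 and normal capacity earns 50.
Low-cost: excess capacity gives 100 − 21 = 79; normal capacity gives 50 − 3 = 47. No deviation. ✓
High-cost: normal capacity gives 50 − 6 = 44; excess capacity gives 100 − 86 = 14. No deviation. ✓
Neither type gains from mimicking the other.

Yes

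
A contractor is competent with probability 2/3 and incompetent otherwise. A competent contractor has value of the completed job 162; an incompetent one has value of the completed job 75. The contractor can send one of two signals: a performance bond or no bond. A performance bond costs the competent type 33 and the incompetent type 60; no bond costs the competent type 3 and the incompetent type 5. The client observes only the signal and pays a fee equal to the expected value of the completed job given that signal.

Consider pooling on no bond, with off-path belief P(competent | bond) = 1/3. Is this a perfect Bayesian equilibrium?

Yes

At the pooled signal (no bond) the client holds the prior 2/3 and pays 2/3·162 + 1/3·75 = 133. Off-path (bond) belief 1/3 gives 1/3·162 + 2/3·75 = 104.
Competent: no bond gives 133 − 3 = 130; bond gives 104 − 33 = 71. Stays. ✓
Incompetent: no bond gives 133 − 5 = 128; bond gives 104 − 60 = 44. Stays. ✓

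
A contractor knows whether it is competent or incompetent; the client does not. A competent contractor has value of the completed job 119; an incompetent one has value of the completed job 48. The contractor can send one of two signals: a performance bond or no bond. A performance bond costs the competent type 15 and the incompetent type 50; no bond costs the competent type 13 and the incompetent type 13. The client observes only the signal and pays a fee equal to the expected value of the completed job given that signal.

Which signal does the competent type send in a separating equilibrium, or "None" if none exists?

None

Try competent → bond, incompetent → no bond:
  If types separate, bond earns payment 119 and no bond earns 48.
  Competent: bond gives 119 − 15 = 104; no bond gives 48 − 13 = 35. No deviation. ✓
  Incompetent: no bond gives 48 − 13 = 35; bond gives 119 − 50 = 69. Would deviate. ✗
Try competent → no bond, incompetent → bond:
  If types separate, no bond earns payment 119 and bond earns 48.
  Competent: no bond gives 119 − 13 = 106; bond gives 48 − 15 = 33. No deviation. ✓
  Incompetent: bond gives 48 − 50 = -2; no bond gives 119 − 13 = 106. Would deviate. ✗
Neither assignment is incentive-compatible.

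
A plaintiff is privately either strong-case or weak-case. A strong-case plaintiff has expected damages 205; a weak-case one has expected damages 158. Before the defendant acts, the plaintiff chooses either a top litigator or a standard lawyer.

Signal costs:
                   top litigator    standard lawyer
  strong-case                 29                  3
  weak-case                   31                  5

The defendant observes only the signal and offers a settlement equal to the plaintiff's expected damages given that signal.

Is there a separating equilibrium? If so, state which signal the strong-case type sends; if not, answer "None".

Try strong-case → top litigator, weak-case → standard lawyer:
  If types separate, top litigator earns payment 205 and standard lawyer earns 158.
  Strong-case: top litigator gives 205 − 29 = 176; standard lawyer gives 158 − 3 = 155. No deviation. ✓
  Weak-case: standard lawyer gives 158 − 5 = 153; top litigator gives 205 − 31 = 174. Would deviate. ✗
Try strong-case → standard lawyer, weak-case → top litigator:
  If types separate, standard lawyer earns payment 205 and top litigator earns 158.
  Strong-case: standard lawyer gives 205 − 3 = 202; top litigator gives 158 − 29 = 129. No deviation. ✓
  Weak-case: top litigator gives 158 − 31 = 127; standard lawyer gives 205 − 5 = 200. Would deviate. ✗
Neither assignment is incentive-compatible.

None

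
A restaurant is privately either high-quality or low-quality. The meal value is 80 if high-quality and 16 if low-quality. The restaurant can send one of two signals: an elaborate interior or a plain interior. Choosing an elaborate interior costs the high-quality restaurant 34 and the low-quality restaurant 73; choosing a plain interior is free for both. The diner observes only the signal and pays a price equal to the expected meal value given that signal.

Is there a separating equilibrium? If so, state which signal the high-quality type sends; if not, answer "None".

Try high-quality → elaborate interior, low-quality → plain interior:
  Under separation the diner infers type exactly: elaborate interior → high-quality (pays 80), plain interior → low-quality (pays 16).
  High-quality: elaborate interior gives 80 − 34 = 46; plain interior gives 16 − 0 = 16. No deviation. ✓
  Low-quality: plain interior gives 16 − 0 = 16; elaborate interior gives 80 − 73 = 7. No deviation. ✓
Both hold — the high-quality type sends elaborate interior.

elaborate interior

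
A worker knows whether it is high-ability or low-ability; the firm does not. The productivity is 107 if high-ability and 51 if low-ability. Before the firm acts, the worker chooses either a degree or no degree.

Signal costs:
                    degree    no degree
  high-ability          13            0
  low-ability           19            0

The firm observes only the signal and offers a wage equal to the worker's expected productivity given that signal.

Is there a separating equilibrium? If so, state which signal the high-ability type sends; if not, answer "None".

None

Try high-ability → degree, low-ability → no degree:
  Under separation the firm infers type exactly: degree → high-ability (pays 107), no degree → low-ability (pays 51).
  High-ability: degree gives 107 − 13 = 94; no degree gives 51 − 0 = 51. No deviation. ✓
  Low-ability: no degree gives 51 − 0 = 51; degree gives 107 − 19 = 88. Would deviate. ✗
Try high-ability → no degree, low-ability → degree:
  Under separation the firm infers type exactly: no degree → high-ability (pays 107), degree → low-ability (pays 51).
  High-ability: no degree gives 107 − 0 = 107; degree gives 51 − 13 = 38. No deviation. ✓
  Low-ability: degree gives 51 − 19 = 32; no degree gives 107 − 0 = 107. Would deviate. ✗
Neither assignment is incentive-compatible.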